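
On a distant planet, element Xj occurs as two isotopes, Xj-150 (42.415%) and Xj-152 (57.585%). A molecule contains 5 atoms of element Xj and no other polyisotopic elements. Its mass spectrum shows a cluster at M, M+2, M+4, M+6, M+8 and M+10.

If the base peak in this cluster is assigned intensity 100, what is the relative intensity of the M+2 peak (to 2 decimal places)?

Term probabilities: M 0.0137, M+2 0.0932, M+4 0.2530, M+6 0.3435, M+8 0.2332, M+10 0.0633. Base peak = M+6.
P(M+6) = C(5,3) × 0.42415^2 × 0.57585^3 = 10 × 0.17990322 × 0.19095372 = 0.343532 (base)
P(M+2) = C(5,1) × 0.42415^4 × 0.57585^1 = 5 × 0.03236517 × 0.57585 = 0.093187
Relative intensity = 0.093187 / 0.343532 × 100 = 27.13

27.13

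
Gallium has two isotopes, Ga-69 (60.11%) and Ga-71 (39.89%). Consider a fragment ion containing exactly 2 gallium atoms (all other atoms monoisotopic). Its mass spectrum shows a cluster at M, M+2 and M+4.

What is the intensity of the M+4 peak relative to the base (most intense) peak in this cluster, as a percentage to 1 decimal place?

Term probabilities: M 0.3613, M+2 0.4796, M+4 0.1591. Base peak = M+2.
P(M+2) = C(2,1) × 0.6011^1 × 0.3989^1 = 2 × 0.6011 × 0.3989 = 0.479558 (base)
P(M+4) = C(2,2) × 0.6011^0 × 0.3989^2 = 1 × 1.0000 × 0.15912121 = 0.159121
Relative intensity = 0.159121 / 0.479558 × 100 = 33.2

33.2%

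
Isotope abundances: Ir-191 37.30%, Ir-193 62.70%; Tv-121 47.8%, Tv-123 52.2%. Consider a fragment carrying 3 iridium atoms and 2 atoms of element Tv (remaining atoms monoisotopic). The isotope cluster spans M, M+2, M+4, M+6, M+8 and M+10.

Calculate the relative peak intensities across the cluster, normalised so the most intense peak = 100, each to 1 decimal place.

3.4 : 24.7 : 70.6 : 100.0 : 70.0 : 19.3

Iridium pattern (n=3): 0.05189512 : 0.26170165 : 0.43991135 : 0.24649188
Element Tv pattern (n=2): 0.228484 : 0.499032 : 0.272484
Convolve the two distributions (both contribute in 2-u steps):
  M: 0.05189512×0.228484 = 0.011857
  M+2: 0.05189512×0.499032 + 0.26170165×0.228484 = 0.085692
  M+4: 0.05189512×0.272484 + 0.26170165×0.499032 + 0.43991135×0.228484 = 0.245251
  M+6: 0.26170165×0.272484 + 0.43991135×0.499032 + 0.24649188×0.228484 = 0.347159
  M+8: 0.43991135×0.272484 + 0.24649188×0.499032 = 0.242876
  M+10: 0.24649188×0.272484 = 0.067165
Scale to base peak (0.347159) = 100: 3.4 : 24.7 : 70.6 : 100.0 : 70.0 : 19.3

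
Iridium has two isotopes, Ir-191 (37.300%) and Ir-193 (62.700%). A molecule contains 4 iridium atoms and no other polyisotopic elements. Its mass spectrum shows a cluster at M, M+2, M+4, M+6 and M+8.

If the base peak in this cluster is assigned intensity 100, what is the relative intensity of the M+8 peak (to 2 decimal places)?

Term probabilities: M 0.0194, M+2 0.1302, M+4 0.3282, M+6 0.3678, M+8 0.1546. Base peak = M+6.
P(M+6) = C(4,3) × 0.37300^1 × 0.62700^3 = 4 × 0.3730 × 0.24649188 = 0.367766 (base)
P(M+8) = C(4,4) × 0.37300^0 × 0.62700^4 = 1 × 1.0000 × 0.15455041 = 0.154550
Relative intensity = 0.154550 / 0.367766 × 100 = 42.02

42.02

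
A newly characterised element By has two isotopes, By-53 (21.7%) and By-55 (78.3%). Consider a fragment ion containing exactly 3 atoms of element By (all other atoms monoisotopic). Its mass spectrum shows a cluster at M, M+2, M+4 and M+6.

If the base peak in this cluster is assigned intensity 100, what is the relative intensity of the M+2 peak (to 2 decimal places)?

23.04

Term probabilities: M 0.0102, M+2 0.1106, M+4 0.3991, M+6 0.4800. Base peak = M+6.
P(M+6) = C(3,3) × 0.217^0 × 0.783^3 = 1 × 1.0000 × 0.48004869 = 0.480049 (base)
P(M+2) = C(3,1) × 0.217^2 × 0.783^1 = 3 × 0.047089 × 0.7830 = 0.110612
Relative intensity = 0.110612 / 0.480049 × 100 = 23.04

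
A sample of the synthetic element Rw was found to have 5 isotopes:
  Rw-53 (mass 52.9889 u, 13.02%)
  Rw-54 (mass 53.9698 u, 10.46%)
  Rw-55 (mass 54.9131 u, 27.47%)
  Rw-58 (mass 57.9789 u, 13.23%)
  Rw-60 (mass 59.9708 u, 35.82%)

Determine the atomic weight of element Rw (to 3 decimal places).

Ar = Σ fᵢ·mᵢ = 0.1302 × 52.9889 + 0.1046 × 53.9698 + 0.2747 × 54.9131 + 0.1323 × 57.9789 + 0.3582 × 59.9708
= 6.89915 + 5.64524 + 15.08463 + 7.67061 + 21.48154 = 56.78117 u

56.781 u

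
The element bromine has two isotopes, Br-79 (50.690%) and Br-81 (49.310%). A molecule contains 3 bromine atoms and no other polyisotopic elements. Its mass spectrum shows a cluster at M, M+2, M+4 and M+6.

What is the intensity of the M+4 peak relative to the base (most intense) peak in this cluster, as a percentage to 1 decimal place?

97.3%

Term probabilities: M 0.1302, M+2 0.3801, M+4 0.3698, M+6 0.1199. Base peak = M+2.
P(M+2) = C(3,1) × 0.50690^2 × 0.49310^1 = 3 × 0.25694761 × 0.4931 = 0.380103 (base)
P(M+4) = C(3,2) × 0.50690^1 × 0.49310^2 = 3 × 0.5069 × 0.24314761 = 0.369755
Relative intensity = 0.369755 / 0.380103 × 100 = 97.3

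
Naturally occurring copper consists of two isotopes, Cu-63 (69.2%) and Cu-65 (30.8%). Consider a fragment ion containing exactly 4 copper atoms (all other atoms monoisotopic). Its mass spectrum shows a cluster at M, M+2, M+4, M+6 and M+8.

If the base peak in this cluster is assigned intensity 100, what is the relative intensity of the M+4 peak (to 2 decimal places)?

Term probabilities: M 0.2293, M+2 0.4083, M+4 0.2726, M+6 0.0809, M+8 0.0090. Base peak = M+2.
P(M+2) = C(4,1) × 0.692^3 × 0.308^1 = 4 × 0.33137389 × 0.3080 = 0.408253 (base)
P(M+4) = C(4,2) × 0.692^2 × 0.308^2 = 6 × 0.478864 × 0.094864 = 0.272562
Relative intensity = 0.272562 / 0.408253 × 100 = 66.76

66.76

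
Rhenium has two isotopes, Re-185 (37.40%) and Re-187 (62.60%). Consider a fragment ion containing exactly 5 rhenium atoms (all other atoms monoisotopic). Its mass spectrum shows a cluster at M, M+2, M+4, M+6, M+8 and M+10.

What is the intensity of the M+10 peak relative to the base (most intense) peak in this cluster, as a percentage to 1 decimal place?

28.0%

Binomial terms of (0.3740 + 0.6260)^5: M 0.0073, M+2 0.0612, M+4 0.2050, M+6 0.3431, M+8 0.2872, M+10 0.0961 → M+6 is the base peak.
P(M+6) = C(5,3) × 0.3740^2 × 0.6260^3 = 10 × 0.139876 × 0.24531438 = 0.343136 (base)
P(M+10) = C(5,5) × 0.3740^0 × 0.6260^5 = 1 × 1.0000 × 0.09613282 = 0.096133
Relative intensity = 0.096133 / 0.343136 × 100 = 28.0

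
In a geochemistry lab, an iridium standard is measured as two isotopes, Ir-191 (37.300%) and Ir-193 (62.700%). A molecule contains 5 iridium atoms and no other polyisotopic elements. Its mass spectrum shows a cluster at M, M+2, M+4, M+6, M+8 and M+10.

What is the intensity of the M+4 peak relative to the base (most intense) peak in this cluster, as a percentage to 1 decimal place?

Term probabilities: M 0.0072, M+2 0.0607, M+4 0.2040, M+6 0.3429, M+8 0.2882, M+10 0.0969. Base peak = M+6.
P(M+6) = C(5,3) × 0.37300^2 × 0.62700^3 = 10 × 0.139129 × 0.24649188 = 0.342942 (base)
P(M+4) = C(5,2) × 0.37300^3 × 0.62700^2 = 10 × 0.05189512 × 0.393129 = 0.204015
Relative intensity = 0.204015 / 0.342942 × 100 = 59.5

59.5%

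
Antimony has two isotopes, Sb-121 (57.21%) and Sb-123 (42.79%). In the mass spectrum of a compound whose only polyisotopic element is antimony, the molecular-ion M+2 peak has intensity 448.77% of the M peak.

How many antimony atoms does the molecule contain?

6

With n Sb atoms, P(M+2)/P(M) = C(n,1)·p^(n−1)q / p^n = n·q/p = n · 0.4279/0.5721.
n = 4.4877 × 0.5721/0.4279 = 6.00 ≈ 6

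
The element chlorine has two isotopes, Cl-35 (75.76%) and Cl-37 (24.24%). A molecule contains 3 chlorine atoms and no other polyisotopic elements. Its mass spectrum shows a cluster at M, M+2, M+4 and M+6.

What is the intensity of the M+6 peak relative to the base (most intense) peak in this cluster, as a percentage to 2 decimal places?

3.28%

Term probabilities: M 0.4348, M+2 0.4174, M+4 0.1335, M+6 0.0142. Base peak = M.
P(M) = C(3,0) × 0.7576^3 × 0.2424^0 = 1 × 0.4348304 × 1.0000 = 0.434830 (base)
P(M+6) = C(3,3) × 0.7576^0 × 0.2424^3 = 1 × 1.0000 × 0.01424288 = 0.014243
Relative intensity = 0.014243 / 0.434830 × 100 = 3.28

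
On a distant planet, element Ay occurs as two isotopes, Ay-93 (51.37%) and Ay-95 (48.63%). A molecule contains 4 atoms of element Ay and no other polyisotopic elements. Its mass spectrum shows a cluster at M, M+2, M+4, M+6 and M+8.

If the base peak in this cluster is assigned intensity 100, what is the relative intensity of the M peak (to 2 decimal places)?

18.60

Binomial terms of (0.5137 + 0.4863)^4: M 0.0696, M+2 0.2637, M+4 0.3744, M+6 0.2363, M+8 0.0559 → M+4 is the base peak.
P(M+4) = C(4,2) × 0.5137^2 × 0.4863^2 = 6 × 0.26388769 × 0.23648769 = 0.374437 (base)
P(M) = C(4,0) × 0.5137^4 × 0.4863^0 = 1 × 0.06963671 × 1.0000 = 0.069637
Relative intensity = 0.069637 / 0.374437 × 100 = 18.60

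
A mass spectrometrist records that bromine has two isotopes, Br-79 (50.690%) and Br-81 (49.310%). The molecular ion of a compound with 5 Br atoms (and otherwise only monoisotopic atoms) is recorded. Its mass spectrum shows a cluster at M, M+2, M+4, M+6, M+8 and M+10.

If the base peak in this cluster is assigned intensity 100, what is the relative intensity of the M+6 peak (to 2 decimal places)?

Term probabilities: M 0.0335, M+2 0.1628, M+4 0.3167, M+6 0.3081, M+8 0.1498, M+10 0.0292. Base peak = M+4.
P(M+4) = C(5,2) × 0.50690^3 × 0.49310^2 = 10 × 0.13024674 × 0.24314761 = 0.316692 (base)
P(M+6) = C(5,3) × 0.50690^2 × 0.49310^3 = 10 × 0.25694761 × 0.11989609 = 0.308070
Relative intensity = 0.308070 / 0.316692 × 100 = 97.28

97.28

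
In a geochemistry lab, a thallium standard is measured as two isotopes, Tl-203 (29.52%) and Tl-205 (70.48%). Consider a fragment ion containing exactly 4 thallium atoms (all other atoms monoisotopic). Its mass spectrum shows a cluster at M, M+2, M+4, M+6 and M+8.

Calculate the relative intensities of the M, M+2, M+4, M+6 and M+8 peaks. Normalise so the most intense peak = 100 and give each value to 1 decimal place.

Expanding (0.2952 + 0.7048)^4:
P(M) = 0.2952^4 = 0.007594
P(M+2) = 4 × 0.2952^3 × 0.7048^1 = 0.072523
P(M+4) = 6 × 0.2952^2 × 0.7048^2 = 0.259726
P(M+6) = 4 × 0.2952^1 × 0.7048^3 = 0.413403
P(M+8) = 0.7048^4 = 0.246754
The M+6 peak is largest (0.413403); scaling to 100 gives 1.8 : 17.5 : 62.8 : 100.0 : 59.7.

1.8 : 17.5 : 62.8 : 100.0 : 59.7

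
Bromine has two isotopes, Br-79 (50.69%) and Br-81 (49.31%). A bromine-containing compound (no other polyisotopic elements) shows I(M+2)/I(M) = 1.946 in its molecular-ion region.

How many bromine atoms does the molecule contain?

2

The M+2/M ratio from n Br atoms is n · q/p = n · 0.4931/0.5069.
n = 1.946 × 0.5069/0.4931 = 2.00 ≈ 2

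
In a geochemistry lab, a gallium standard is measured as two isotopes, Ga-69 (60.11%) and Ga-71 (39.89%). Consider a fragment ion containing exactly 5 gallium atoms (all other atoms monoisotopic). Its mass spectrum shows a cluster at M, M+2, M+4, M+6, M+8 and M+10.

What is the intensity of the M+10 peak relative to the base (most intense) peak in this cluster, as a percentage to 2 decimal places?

2.92%

(0.6011 + 0.3989)^5 gives M 0.0785, M+2 0.2604, M+4 0.3456, M+6 0.2293, M+8 0.0761, M+10 0.0101; the largest is M+4.
P(M+4) = C(5,2) × 0.6011^3 × 0.3989^2 = 10 × 0.21719018 × 0.15912121 = 0.345596 (base)
P(M+10) = C(5,5) × 0.6011^0 × 0.3989^5 = 1 × 1.0000 × 0.01009997 = 0.010100
Relative intensity = 0.010100 / 0.345596 × 100 = 2.92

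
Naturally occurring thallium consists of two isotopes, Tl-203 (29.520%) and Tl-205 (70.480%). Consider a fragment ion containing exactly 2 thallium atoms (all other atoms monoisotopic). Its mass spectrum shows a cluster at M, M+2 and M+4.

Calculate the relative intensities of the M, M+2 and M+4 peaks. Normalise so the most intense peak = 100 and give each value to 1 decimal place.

17.5 : 83.8 : 100.0

Expanding (0.29520 + 0.70480)^2:
P(M) = 0.29520^2 = 0.087143
P(M+2) = 2 × 0.29520^1 × 0.70480^1 = 0.416114
P(M+4) = 0.70480^2 = 0.496743
The M+4 peak is largest (0.496743); scaling to 100 gives 17.5 : 83.8 : 100.0.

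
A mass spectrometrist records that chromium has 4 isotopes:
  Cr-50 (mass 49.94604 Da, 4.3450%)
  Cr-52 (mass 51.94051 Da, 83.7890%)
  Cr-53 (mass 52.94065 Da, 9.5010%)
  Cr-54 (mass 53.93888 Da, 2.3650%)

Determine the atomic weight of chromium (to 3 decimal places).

51.996 Da

The abundance-weighted mean is 0.043450 × 49.94604 + 0.837890 × 51.94051 + 0.095010 × 52.94065 + 0.023650 × 53.93888
= 2.170155 + 43.520434 + 5.029891 + 1.275655 = 51.996135 Da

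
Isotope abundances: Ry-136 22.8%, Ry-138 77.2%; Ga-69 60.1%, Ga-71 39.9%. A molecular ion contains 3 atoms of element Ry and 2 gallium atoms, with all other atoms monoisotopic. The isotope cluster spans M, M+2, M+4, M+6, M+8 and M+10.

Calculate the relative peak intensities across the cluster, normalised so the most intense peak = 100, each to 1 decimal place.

Element Ry pattern (n=3): 0.01185235 : 0.12039494 : 0.40765306 : 0.46009965
Gallium pattern (n=2): 0.361201 : 0.479598 : 0.159201
Convolve the two distributions (both contribute in 2-u steps):
  M: 0.01185235×0.361201 = 0.004281
  M+2: 0.01185235×0.479598 + 0.12039494×0.361201 = 0.049171
  M+4: 0.01185235×0.159201 + 0.12039494×0.479598 + 0.40765306×0.361201 = 0.206873
  M+6: 0.12039494×0.159201 + 0.40765306×0.479598 + 0.46009965×0.361201 = 0.380865
  M+8: 0.40765306×0.159201 + 0.46009965×0.479598 = 0.285562
  M+10: 0.46009965×0.159201 = 0.073248
Scale to base peak (0.380865) = 100: 1.1 : 12.9 : 54.3 : 100.0 : 75.0 : 19.2

1.1 : 12.9 : 54.3 : 100.0 : 75.0 : 19.2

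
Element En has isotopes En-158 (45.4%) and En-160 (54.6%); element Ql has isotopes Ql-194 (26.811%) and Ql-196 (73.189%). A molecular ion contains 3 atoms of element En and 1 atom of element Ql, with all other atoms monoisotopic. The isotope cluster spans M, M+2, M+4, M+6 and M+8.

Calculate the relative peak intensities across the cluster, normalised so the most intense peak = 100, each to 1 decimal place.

7.0 : 44.7 : 100.0 : 95.7 : 33.5

Element En pattern (n=3): 0.09357666 : 0.33761801 : 0.40603399 : 0.16277134
Element Ql pattern (n=1): 0.26811 : 0.73189
Convolve the two distributions (both contribute in 2-u steps):
  M: 0.09357666×0.26811 = 0.025089
  M+2: 0.09357666×0.73189 + 0.33761801×0.26811 = 0.159007
  M+4: 0.33761801×0.73189 + 0.40603399×0.26811 = 0.355961
  M+6: 0.40603399×0.73189 + 0.16277134×0.26811 = 0.340813
  M+8: 0.16277134×0.73189 = 0.119131
Scale to base peak (0.355961) = 100: 7.0 : 44.7 : 100.0 : 95.7 : 33.5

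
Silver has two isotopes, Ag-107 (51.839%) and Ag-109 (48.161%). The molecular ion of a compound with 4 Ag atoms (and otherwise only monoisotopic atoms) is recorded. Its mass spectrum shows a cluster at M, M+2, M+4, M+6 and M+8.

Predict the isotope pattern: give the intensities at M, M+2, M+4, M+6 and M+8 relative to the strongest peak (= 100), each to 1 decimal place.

The 4 Ag atoms are independent, so intensities follow the terms of (0.51839 + 0.48161)^4.
P(M) = 0.51839^4 = 0.072215
P(M+2) = 4 × 0.51839^3 × 0.48161^1 = 0.268365
P(M+4) = 6 × 0.51839^2 × 0.48161^2 = 0.373986
P(M+6) = 4 × 0.51839^1 × 0.48161^3 = 0.231634
P(M+8) = 0.48161^4 = 0.053800
The M+4 peak is largest (0.373986); scaling to 100 gives 19.3 : 71.8 : 100.0 : 61.9 : 14.4.

19.3 : 71.8 : 100.0 : 61.9 : 14.4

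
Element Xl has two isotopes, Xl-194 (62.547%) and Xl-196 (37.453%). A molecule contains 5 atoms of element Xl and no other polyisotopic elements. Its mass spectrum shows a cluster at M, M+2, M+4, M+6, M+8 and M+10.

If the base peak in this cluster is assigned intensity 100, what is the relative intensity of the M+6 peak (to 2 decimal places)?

59.88

(0.62547 + 0.37453)^5 gives M 0.0957, M+2 0.2866, M+4 0.3432, M+6 0.2055, M+8 0.0615, M+10 0.0074; the largest is M+4.
P(M+4) = C(5,2) × 0.62547^3 × 0.37453^2 = 10 × 0.24469182 × 0.14027272 = 0.343236 (base)
P(M+6) = C(5,3) × 0.62547^2 × 0.37453^3 = 10 × 0.39121272 × 0.05253634 = 0.205529
Relative intensity = 0.205529 / 0.343236 × 100 = 59.88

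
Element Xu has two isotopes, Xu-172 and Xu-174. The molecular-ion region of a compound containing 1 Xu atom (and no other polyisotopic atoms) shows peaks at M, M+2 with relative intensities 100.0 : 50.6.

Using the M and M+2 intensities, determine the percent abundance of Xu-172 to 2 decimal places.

66.40%

If p is the fraction of Xu that is Xu-172, then I(M+2)/I(M) = [C(1,1)·p^0·(1−p)] / p^1 = 1·(1−p)/p = 50.6/100.0 = 0.5060
(1−p)/p = 0.5060/1 = 0.5060  ⇒  p = 1/(1 + 0.5060) = 0.6640
Xu-172: 66.40%, Xu-174: 33.60%.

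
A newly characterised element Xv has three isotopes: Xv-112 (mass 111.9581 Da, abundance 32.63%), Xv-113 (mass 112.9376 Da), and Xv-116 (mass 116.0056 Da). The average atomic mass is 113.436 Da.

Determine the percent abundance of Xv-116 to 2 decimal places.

26.66%

Let x and y be the fractions of Xv-113 and Xv-116. Then x + y = 1 − 0.3263 = 0.6737 and 112.9376x + 116.0056y = 113.436 − 0.3263×111.9581 = 76.90407197.
Substituting: 112.9376x + 116.0056(0.6737 − x) = 76.90407197
(112.9376 − 116.0056)x = -1.24890075  ⇒  x = 0.40707, y = 0.26663
Xv-113: 40.71%, Xv-116: 26.66%.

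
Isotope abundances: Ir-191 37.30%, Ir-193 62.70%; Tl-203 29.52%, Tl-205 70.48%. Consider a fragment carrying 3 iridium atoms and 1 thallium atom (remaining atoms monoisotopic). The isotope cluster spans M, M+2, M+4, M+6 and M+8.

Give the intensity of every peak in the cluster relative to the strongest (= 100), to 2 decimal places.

4.00 : 29.74 : 82.10 : 100.00 : 45.38

Iridium pattern (n=3): 0.05189512 : 0.26170165 : 0.43991135 : 0.24649188
Thallium pattern (n=1): 0.2952 : 0.7048
Convolve the two distributions (both contribute in 2-u steps):
  M: 0.05189512×0.2952 = 0.015319
  M+2: 0.05189512×0.7048 + 0.26170165×0.2952 = 0.113830
  M+4: 0.26170165×0.7048 + 0.43991135×0.2952 = 0.314309
  M+6: 0.43991135×0.7048 + 0.24649188×0.2952 = 0.382814
  M+8: 0.24649188×0.7048 = 0.173727
Scale to base peak (0.382814) = 100: 4.00 : 29.74 : 82.10 : 100.00 : 45.38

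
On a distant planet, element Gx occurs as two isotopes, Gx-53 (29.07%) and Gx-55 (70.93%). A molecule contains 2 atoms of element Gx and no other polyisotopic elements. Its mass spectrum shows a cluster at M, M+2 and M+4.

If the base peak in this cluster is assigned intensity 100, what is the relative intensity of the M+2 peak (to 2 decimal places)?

81.97

(0.2907 + 0.7093)^2 gives M 0.0845, M+2 0.4124, M+4 0.5031; the largest is M+4.
P(M+4) = C(2,2) × 0.2907^0 × 0.7093^2 = 1 × 1.0000 × 0.50310649 = 0.503106 (base)
P(M+2) = C(2,1) × 0.2907^1 × 0.7093^1 = 2 × 0.2907 × 0.7093 = 0.412387
Relative intensity = 0.412387 / 0.503106 × 100 = 81.97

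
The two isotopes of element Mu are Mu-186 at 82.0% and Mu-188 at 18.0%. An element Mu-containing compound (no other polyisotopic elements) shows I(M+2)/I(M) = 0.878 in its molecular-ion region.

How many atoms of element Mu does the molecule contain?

The M+2/M ratio from n Mu atoms is n · q/p = n · 0.180/0.820.
n = 0.878 × 0.820/0.180 = 4.00 ≈ 4

4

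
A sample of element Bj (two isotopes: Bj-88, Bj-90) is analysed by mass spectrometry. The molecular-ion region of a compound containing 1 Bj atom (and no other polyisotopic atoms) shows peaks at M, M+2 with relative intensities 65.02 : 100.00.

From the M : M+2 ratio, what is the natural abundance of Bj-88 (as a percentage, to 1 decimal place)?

Write p for the Bj-88 fraction. I(M+2)/I(M) = [C(1,1)·p^0·(1−p)] / p^1 = 1·(1−p)/p = 100.00/65.02 = 1.5380
(1−p)/p = 1.5380/1 = 1.5380  ⇒  p = 1/(1 + 1.5380) = 0.3940
Bj-88: 39.4%, Bj-90: 60.6%.

39.4%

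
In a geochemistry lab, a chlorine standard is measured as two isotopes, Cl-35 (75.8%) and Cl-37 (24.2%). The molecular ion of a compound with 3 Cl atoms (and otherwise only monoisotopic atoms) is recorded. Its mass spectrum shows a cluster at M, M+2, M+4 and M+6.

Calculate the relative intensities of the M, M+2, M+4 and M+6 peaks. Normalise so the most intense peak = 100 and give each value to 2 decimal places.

100.00 : 95.78 : 30.58 : 3.25

Expanding (0.758 + 0.242)^3:
P(M) = 0.758^3 = 0.435520
P(M+2) = 3 × 0.758^2 × 0.242^1 = 0.417133
P(M+4) = 3 × 0.758^1 × 0.242^2 = 0.133175
P(M+6) = 0.242^3 = 0.014172
The M peak is largest (0.435520); scaling to 100 gives 100.00 : 95.78 : 30.58 : 3.25.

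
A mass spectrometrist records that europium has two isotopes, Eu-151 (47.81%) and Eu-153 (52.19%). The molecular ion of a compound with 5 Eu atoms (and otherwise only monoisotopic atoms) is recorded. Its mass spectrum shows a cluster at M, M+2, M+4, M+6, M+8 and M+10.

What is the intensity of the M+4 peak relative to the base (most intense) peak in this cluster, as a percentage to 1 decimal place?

91.6%

Binomial terms of (0.4781 + 0.5219)^5: M 0.0250, M+2 0.1363, M+4 0.2977, M+6 0.3249, M+8 0.1774, M+10 0.0387 → M+6 is the base peak.
P(M+6) = C(5,3) × 0.4781^2 × 0.5219^3 = 10 × 0.22857961 × 0.14215492 = 0.324937 (base)
P(M+4) = C(5,2) × 0.4781^3 × 0.5219^2 = 10 × 0.10928391 × 0.27237961 = 0.297667
Relative intensity = 0.297667 / 0.324937 × 100 = 91.6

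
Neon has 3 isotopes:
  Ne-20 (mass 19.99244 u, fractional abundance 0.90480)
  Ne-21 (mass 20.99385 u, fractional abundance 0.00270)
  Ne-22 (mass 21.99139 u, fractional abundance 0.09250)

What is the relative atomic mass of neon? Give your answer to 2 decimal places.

Weight each isotope mass by its fractional abundance: 0.90480 × 19.99244 + 0.00270 × 20.99385 + 0.09250 × 21.99139
= 18.089160 + 0.056683 + 2.034204 = 20.180047 u

20.18 u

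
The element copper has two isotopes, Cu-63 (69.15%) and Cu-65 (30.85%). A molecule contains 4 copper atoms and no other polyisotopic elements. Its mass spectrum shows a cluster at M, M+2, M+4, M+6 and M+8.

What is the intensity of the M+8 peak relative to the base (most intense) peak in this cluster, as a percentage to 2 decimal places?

Binomial terms of (0.6915 + 0.3085)^4: M 0.2286, M+2 0.4080, M+4 0.2731, M+6 0.0812, M+8 0.0091 → M+2 is the base peak.
P(M+2) = C(4,1) × 0.6915^3 × 0.3085^1 = 4 × 0.33065611 × 0.3085 = 0.408030 (base)
P(M+8) = C(4,4) × 0.6915^0 × 0.3085^4 = 1 × 1.0000 × 0.00905776 = 0.009058
Relative intensity = 0.009058 / 0.408030 × 100 = 2.22

2.22%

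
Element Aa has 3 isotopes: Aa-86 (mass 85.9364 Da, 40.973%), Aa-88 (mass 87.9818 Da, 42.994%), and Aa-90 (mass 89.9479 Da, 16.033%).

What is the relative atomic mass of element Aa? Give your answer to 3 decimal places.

Ar = Σ fᵢ·mᵢ = 0.40973 × 85.9364 + 0.42994 × 87.9818 + 0.16033 × 89.9479
= 35.21072 + 37.82690 + 14.42135 = 87.45897 Da

87.459 Da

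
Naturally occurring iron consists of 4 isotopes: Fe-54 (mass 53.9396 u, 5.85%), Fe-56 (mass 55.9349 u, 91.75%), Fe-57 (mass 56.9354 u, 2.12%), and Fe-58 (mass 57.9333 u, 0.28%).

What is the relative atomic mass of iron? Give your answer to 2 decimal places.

55.84 u

The abundance-weighted mean is 0.0585 × 53.9396 + 0.9175 × 55.9349 + 0.0212 × 56.9354 + 0.0028 × 57.9333
= 3.15547 + 51.32027 + 1.20703 + 0.16221 = 55.84498 u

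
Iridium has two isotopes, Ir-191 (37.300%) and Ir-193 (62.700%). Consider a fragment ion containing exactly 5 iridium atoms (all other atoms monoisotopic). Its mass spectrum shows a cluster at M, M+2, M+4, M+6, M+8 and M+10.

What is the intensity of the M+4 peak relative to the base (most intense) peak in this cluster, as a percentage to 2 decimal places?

Binomial terms of (0.37300 + 0.62700)^5: M 0.0072, M+2 0.0607, M+4 0.2040, M+6 0.3429, M+8 0.2882, M+10 0.0969 → M+6 is the base peak.
P(M+6) = C(5,3) × 0.37300^2 × 0.62700^3 = 10 × 0.139129 × 0.24649188 = 0.342942 (base)
P(M+4) = C(5,2) × 0.37300^3 × 0.62700^2 = 10 × 0.05189512 × 0.393129 = 0.204015
Relative intensity = 0.204015 / 0.342942 × 100 = 59.49

59.49%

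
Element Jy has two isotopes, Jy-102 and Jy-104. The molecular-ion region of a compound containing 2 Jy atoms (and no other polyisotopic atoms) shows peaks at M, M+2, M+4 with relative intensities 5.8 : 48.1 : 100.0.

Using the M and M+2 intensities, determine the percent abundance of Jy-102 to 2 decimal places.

19.43%

Let p = fractional abundance of Jy-102. I(M+2)/I(M) = [C(2,1)·p^1·(1−p)] / p^2 = 2·(1−p)/p = 48.1/5.8 = 8.2931
(1−p)/p = 8.2931/2 = 4.1466  ⇒  p = 1/(1 + 4.1466) = 0.1943
Jy-102: 19.43%, Jy-104: 80.57%.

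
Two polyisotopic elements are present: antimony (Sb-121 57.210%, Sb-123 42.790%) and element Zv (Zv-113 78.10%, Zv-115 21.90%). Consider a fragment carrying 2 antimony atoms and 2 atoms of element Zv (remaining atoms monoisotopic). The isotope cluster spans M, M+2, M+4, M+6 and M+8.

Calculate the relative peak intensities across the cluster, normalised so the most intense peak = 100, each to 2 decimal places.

48.62 : 100.00 : 71.81 : 20.97 : 2.14

Antimony pattern (n=2): 0.32729841 : 0.48960318 : 0.18309841
Element Zv pattern (n=2): 0.609961 : 0.342078 : 0.047961
Convolve the two distributions (both contribute in 2-u steps):
  M: 0.32729841×0.609961 = 0.199639
  M+2: 0.32729841×0.342078 + 0.48960318×0.609961 = 0.410600
  M+4: 0.32729841×0.047961 + 0.48960318×0.342078 + 0.18309841×0.609961 = 0.294863
  M+6: 0.48960318×0.047961 + 0.18309841×0.342078 = 0.086116
  M+8: 0.18309841×0.047961 = 0.008782
Scale to base peak (0.410600) = 100: 48.62 : 100.00 : 71.81 : 20.97 : 2.14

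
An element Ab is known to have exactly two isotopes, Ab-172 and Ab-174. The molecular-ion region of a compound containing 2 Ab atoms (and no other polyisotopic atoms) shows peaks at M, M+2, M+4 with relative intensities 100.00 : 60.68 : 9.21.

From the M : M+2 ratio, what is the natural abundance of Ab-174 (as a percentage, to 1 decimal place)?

Write p for the Ab-172 fraction. I(M+2)/I(M) = [C(2,1)·p^1·(1−p)] / p^2 = 2·(1−p)/p = 60.68/100.00 = 0.6068
(1−p)/p = 0.6068/2 = 0.3034  ⇒  p = 1/(1 + 0.3034) = 0.7672
Ab-172: 76.7%, Ab-174: 23.3%.

23.3%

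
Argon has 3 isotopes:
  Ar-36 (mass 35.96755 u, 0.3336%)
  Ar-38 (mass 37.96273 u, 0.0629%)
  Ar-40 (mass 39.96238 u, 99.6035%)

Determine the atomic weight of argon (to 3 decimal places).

Weight each isotope mass by its fractional abundance: 0.003336 × 35.96755 + 0.000629 × 37.96273 + 0.996035 × 39.96238
= 0.119988 + 0.023879 + 39.803929 = 39.947796 u

39.948 u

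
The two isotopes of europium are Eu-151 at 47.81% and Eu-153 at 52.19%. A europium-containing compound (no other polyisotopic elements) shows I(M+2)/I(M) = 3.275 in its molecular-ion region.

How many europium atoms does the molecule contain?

For n independent Eu atoms, I(M+2)/I(M) = n · (abundance Eu-153) / (abundance Eu-151) = n · 0.5219/0.4781.
n = 3.275 × 0.4781/0.5219 = 3.00 ≈ 3

3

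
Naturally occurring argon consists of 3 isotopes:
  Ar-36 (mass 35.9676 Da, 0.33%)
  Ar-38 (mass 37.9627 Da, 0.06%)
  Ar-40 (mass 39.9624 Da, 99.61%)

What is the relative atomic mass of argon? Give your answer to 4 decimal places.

39.9480 Da

Average mass = Σ (abundance × isotope mass) = 0.0033 × 35.9676 + 0.0006 × 37.9627 + 0.9961 × 39.9624
= 0.11869 + 0.02278 + 39.80655 = 39.94802 Da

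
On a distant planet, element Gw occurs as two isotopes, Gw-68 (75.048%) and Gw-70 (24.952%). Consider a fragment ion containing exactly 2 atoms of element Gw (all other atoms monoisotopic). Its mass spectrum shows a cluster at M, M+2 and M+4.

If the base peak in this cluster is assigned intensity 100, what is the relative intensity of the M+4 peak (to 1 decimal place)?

Term probabilities: M 0.5632, M+2 0.3745, M+4 0.0623. Base peak = M.
P(M) = C(2,0) × 0.75048^2 × 0.24952^0 = 1 × 0.56322023 × 1.0000 = 0.563220 (base)
P(M+4) = C(2,2) × 0.75048^0 × 0.24952^2 = 1 × 1.0000 × 0.06226023 = 0.062260
Relative intensity = 0.062260 / 0.563220 × 100 = 11.1

11.1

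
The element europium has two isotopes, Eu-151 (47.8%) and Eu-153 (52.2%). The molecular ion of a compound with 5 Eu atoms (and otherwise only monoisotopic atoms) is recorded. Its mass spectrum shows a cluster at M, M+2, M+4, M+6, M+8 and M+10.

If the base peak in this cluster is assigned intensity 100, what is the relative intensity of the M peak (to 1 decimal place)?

7.7

(0.478 + 0.522)^5 gives M 0.0250, M+2 0.1363, M+4 0.2976, M+6 0.3250, M+8 0.1775, M+10 0.0388; the largest is M+6.
P(M+6) = C(5,3) × 0.478^2 × 0.522^3 = 10 × 0.228484 × 0.14223665 = 0.324988 (base)
P(M) = C(5,0) × 0.478^5 × 0.522^0 = 1 × 0.02495396 × 1.0000 = 0.024954
Relative intensity = 0.024954 / 0.324988 × 100 = 7.7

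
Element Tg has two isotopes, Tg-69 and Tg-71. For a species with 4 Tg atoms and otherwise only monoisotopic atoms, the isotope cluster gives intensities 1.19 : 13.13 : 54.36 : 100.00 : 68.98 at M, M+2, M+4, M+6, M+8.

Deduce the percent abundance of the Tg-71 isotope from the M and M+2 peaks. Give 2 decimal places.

73.39%

Write p for the Tg-69 fraction. I(M+2)/I(M) = [C(4,1)·p^3·(1−p)] / p^4 = 4·(1−p)/p = 13.13/1.19 = 11.0336
(1−p)/p = 11.0336/4 = 2.7584  ⇒  p = 1/(1 + 2.7584) = 0.2661
Tg-69: 26.61%, Tg-71: 73.39%.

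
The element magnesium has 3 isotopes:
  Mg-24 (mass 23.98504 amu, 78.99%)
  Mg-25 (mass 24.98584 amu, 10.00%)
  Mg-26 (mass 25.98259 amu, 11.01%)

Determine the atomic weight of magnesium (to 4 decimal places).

24.3051 amu

Ar = Σ fᵢ·mᵢ = 0.7899 × 23.98504 + 0.1000 × 24.98584 + 0.1101 × 25.98259
= 18.945783 + 2.498584 + 2.860683 = 24.305050 amu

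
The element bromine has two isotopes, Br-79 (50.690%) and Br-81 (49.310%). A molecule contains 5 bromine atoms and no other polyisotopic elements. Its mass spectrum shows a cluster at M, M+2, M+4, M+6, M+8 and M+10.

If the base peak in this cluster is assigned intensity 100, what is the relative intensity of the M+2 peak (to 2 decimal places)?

51.40

(0.50690 + 0.49310)^5 gives M 0.0335, M+2 0.1628, M+4 0.3167, M+6 0.3081, M+8 0.1498, M+10 0.0292; the largest is M+4.
P(M+4) = C(5,2) × 0.50690^3 × 0.49310^2 = 10 × 0.13024674 × 0.24314761 = 0.316692 (base)
P(M+2) = C(5,1) × 0.50690^4 × 0.49310^1 = 5 × 0.06602207 × 0.4931 = 0.162777
Relative intensity = 0.162777 / 0.316692 × 100 = 51.40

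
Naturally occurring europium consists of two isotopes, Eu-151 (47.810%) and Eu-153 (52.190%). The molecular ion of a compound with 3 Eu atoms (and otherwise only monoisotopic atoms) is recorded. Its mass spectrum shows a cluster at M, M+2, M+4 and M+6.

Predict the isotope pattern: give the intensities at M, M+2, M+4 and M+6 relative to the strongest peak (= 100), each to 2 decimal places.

Each Eu atom is independently Eu-151 (p = 0.47810) or Eu-153 (q = 0.52190); the cluster is the binomial expansion (p + q)^3.
P(M) = 0.47810^3 = 0.109284
P(M+2) = 3 × 0.47810^2 × 0.52190^1 = 0.357887
P(M+4) = 3 × 0.47810^1 × 0.52190^2 = 0.390674
P(M+6) = 0.52190^3 = 0.142155
The M+4 peak is largest (0.390674); scaling to 100 gives 27.97 : 91.61 : 100.00 : 36.39.

27.97 : 91.61 : 100.00 : 36.39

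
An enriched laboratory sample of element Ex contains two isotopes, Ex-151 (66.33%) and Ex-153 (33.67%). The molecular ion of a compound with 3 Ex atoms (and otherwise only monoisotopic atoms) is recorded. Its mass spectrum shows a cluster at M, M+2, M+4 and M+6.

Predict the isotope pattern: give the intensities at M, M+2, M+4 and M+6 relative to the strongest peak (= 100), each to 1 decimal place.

Each Ex atom is independently Ex-151 (p = 0.6633) or Ex-153 (q = 0.3367); the cluster is the binomial expansion (p + q)^3.
P(M) = 0.6633^3 = 0.291830
P(M+2) = 3 × 0.6633^2 × 0.3367^1 = 0.444411
P(M+4) = 3 × 0.6633^1 × 0.3367^2 = 0.225589
P(M+6) = 0.3367^3 = 0.038171
The M+2 peak is largest (0.444411); scaling to 100 gives 65.7 : 100.0 : 50.8 : 8.6.

65.7 : 100.0 : 50.8 : 8.6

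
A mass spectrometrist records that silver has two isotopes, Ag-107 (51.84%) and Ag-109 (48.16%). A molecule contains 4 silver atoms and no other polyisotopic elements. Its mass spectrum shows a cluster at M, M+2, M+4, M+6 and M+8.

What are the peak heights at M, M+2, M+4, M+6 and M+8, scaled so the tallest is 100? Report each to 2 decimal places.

19.31 : 71.76 : 100.00 : 61.93 : 14.38

Each Ag atom is independently Ag-107 (p = 0.5184) or Ag-109 (q = 0.4816); the cluster is the binomial expansion (p + q)^4.
P(M) = 0.5184^4 = 0.072220
P(M+2) = 4 × 0.5184^3 × 0.4816^1 = 0.268375
P(M+4) = 6 × 0.5184^2 × 0.4816^2 = 0.373985
P(M+6) = 4 × 0.5184^1 × 0.4816^3 = 0.231624
P(M+8) = 0.4816^4 = 0.053795
The M+4 peak is largest (0.373985); scaling to 100 gives 19.31 : 71.76 : 100.00 : 61.93 : 14.38.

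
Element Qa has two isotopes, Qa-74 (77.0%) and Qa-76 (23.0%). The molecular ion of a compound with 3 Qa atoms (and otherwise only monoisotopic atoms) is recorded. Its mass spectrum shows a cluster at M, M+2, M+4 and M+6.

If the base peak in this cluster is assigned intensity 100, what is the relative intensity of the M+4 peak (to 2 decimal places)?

Binomial terms of (0.770 + 0.230)^3: M 0.4565, M+2 0.4091, M+4 0.1222, M+6 0.0122 → M is the base peak.
P(M) = C(3,0) × 0.770^3 × 0.230^0 = 1 × 0.456533 × 1.0000 = 0.456533 (base)
P(M+4) = C(3,2) × 0.770^1 × 0.230^2 = 3 × 0.7700 × 0.0529 = 0.122199
Relative intensity = 0.122199 / 0.456533 × 100 = 26.77

26.77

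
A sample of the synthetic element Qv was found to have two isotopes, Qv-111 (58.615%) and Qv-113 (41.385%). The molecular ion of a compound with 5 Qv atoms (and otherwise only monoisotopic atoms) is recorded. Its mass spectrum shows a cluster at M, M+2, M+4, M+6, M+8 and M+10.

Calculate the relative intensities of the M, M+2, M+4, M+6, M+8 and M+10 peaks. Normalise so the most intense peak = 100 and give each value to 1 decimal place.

20.1 : 70.8 : 100.0 : 70.6 : 24.9 : 3.5

Each Qv atom is independently Qv-111 (p = 0.58615) or Qv-113 (q = 0.41385); the cluster is the binomial expansion (p + q)^5.
P(M) = 0.58615^5 = 0.069190
P(M+2) = 5 × 0.58615^4 × 0.41385^1 = 0.244258
P(M+4) = 10 × 0.58615^3 × 0.41385^2 = 0.344915
P(M+6) = 10 × 0.58615^2 × 0.41385^3 = 0.243527
P(M+8) = 5 × 0.58615^1 × 0.41385^4 = 0.085971
P(M+10) = 0.41385^5 = 0.012140
The M+4 peak is largest (0.344915); scaling to 100 gives 20.1 : 70.8 : 100.0 : 70.6 : 24.9 : 3.5.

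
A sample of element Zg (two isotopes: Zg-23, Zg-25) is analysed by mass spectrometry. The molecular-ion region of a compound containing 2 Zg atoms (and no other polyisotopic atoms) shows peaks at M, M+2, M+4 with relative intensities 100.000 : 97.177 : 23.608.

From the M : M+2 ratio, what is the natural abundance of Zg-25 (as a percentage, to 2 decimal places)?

Let p = fractional abundance of Zg-23. I(M+2)/I(M) = [C(2,1)·p^1·(1−p)] / p^2 = 2·(1−p)/p = 97.177/100.000 = 0.9718
(1−p)/p = 0.9718/2 = 0.4859  ⇒  p = 1/(1 + 0.4859) = 0.6730
Zg-23: 67.30%, Zg-25: 32.70%.

32.70%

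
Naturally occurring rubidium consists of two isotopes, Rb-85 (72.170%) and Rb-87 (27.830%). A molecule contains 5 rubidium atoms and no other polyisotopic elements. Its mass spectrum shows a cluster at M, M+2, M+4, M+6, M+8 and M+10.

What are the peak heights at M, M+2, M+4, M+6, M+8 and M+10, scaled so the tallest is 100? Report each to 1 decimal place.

51.9 : 100.0 : 77.1 : 29.7 : 5.7 : 0.4

The 5 Rb atoms are independent, so intensities follow the terms of (0.72170 + 0.27830)^5.
P(M) = 0.72170^5 = 0.195787
P(M+2) = 5 × 0.72170^4 × 0.27830^1 = 0.377494
P(M+4) = 10 × 0.72170^3 × 0.27830^2 = 0.291136
P(M+6) = 10 × 0.72170^2 × 0.27830^3 = 0.112267
P(M+8) = 5 × 0.72170^1 × 0.27830^4 = 0.021646
P(M+10) = 0.27830^5 = 0.001669
The M+2 peak is largest (0.377494); scaling to 100 gives 51.9 : 100.0 : 77.1 : 29.7 : 5.7 : 0.4.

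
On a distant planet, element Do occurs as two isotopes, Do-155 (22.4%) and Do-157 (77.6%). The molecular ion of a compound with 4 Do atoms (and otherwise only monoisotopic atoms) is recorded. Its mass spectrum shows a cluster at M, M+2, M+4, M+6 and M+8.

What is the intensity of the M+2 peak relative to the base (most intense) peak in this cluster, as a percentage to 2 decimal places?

Binomial terms of (0.224 + 0.776)^4: M 0.0025, M+2 0.0349, M+4 0.1813, M+6 0.4187, M+8 0.3626 → M+6 is the base peak.
P(M+6) = C(4,3) × 0.224^1 × 0.776^3 = 4 × 0.2240 × 0.46728858 = 0.418691 (base)
P(M+2) = C(4,1) × 0.224^3 × 0.776^1 = 4 × 0.01123942 × 0.7760 = 0.034887
Relative intensity = 0.034887 / 0.418691 × 100 = 8.33

8.33%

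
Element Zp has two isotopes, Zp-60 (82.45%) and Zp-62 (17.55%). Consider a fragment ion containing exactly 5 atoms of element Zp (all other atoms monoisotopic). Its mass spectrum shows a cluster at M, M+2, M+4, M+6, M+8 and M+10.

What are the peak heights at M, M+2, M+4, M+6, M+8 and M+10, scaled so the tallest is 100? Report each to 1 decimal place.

94.0 : 100.0 : 42.6 : 9.1 : 1.0 : 0.0

Each Zp atom is independently Zp-60 (p = 0.8245) or Zp-62 (q = 0.1755); the cluster is the binomial expansion (p + q)^5.
P(M) = 0.8245^5 = 0.381025
P(M+2) = 5 × 0.8245^4 × 0.1755^1 = 0.405518
P(M+4) = 10 × 0.8245^3 × 0.1755^2 = 0.172634
P(M+6) = 10 × 0.8245^2 × 0.1755^3 = 0.036746
P(M+8) = 5 × 0.8245^1 × 0.1755^4 = 0.003911
P(M+10) = 0.1755^5 = 0.000166
The M+2 peak is largest (0.405518); scaling to 100 gives 94.0 : 100.0 : 42.6 : 9.1 : 1.0 : 0.0.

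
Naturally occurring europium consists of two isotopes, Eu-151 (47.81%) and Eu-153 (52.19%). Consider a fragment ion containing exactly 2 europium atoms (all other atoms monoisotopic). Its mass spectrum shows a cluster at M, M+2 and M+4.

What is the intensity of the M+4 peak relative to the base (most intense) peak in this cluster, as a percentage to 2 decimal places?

(0.4781 + 0.5219)^2 gives M 0.2286, M+2 0.4990, M+4 0.2724; the largest is M+2.
P(M+2) = C(2,1) × 0.4781^1 × 0.5219^1 = 2 × 0.4781 × 0.5219 = 0.499041 (base)
P(M+4) = C(2,2) × 0.4781^0 × 0.5219^2 = 1 × 1.0000 × 0.27237961 = 0.272380
Relative intensity = 0.272380 / 0.499041 × 100 = 54.58

54.58%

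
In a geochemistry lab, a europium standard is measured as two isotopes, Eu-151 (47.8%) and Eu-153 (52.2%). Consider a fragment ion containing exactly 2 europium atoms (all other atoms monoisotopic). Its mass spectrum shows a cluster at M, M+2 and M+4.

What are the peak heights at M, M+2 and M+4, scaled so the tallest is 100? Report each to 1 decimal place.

Expanding (0.478 + 0.522)^2:
P(M) = 0.478^2 = 0.228484
P(M+2) = 2 × 0.478^1 × 0.522^1 = 0.499032
P(M+4) = 0.522^2 = 0.272484
The M+2 peak is largest (0.499032); scaling to 100 gives 45.8 : 100.0 : 54.6.

45.8 : 100.0 : 54.6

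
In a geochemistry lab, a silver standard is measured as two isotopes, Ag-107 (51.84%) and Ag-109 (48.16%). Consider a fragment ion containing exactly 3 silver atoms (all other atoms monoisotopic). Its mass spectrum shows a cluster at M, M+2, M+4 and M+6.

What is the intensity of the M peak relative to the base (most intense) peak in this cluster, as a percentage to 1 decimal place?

35.9%

Term probabilities: M 0.1393, M+2 0.3883, M+4 0.3607, M+6 0.1117. Base peak = M+2.
P(M+2) = C(3,1) × 0.5184^2 × 0.4816^1 = 3 × 0.26873856 × 0.4816 = 0.388273 (base)
P(M) = C(3,0) × 0.5184^3 × 0.4816^0 = 1 × 0.13931407 × 1.0000 = 0.139314
Relative intensity = 0.139314 / 0.388273 × 100 = 35.9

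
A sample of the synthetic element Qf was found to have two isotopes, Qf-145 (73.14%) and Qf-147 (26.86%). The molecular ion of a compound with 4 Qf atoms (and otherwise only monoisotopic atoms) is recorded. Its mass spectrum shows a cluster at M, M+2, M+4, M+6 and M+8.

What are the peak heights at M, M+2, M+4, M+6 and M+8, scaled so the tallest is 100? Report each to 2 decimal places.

68.08 : 100.00 : 55.09 : 13.49 : 1.24

The 4 Qf atoms are independent, so intensities follow the terms of (0.7314 + 0.2686)^4.
P(M) = 0.7314^4 = 0.286167
P(M+2) = 4 × 0.7314^3 × 0.2686^1 = 0.420369
P(M+4) = 6 × 0.7314^2 × 0.2686^2 = 0.231565
P(M+6) = 4 × 0.7314^1 × 0.2686^3 = 0.056693
P(M+8) = 0.2686^4 = 0.005205
The M+2 peak is largest (0.420369); scaling to 100 gives 68.08 : 100.00 : 55.09 : 13.49 : 1.24.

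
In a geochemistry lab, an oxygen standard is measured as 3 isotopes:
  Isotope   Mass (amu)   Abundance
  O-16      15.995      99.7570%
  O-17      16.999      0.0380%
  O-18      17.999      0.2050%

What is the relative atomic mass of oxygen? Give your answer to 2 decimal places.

16.00 amu

Average mass = Σ (abundance × isotope mass) = 0.997570 × 15.995 + 0.000380 × 16.999 + 0.002050 × 17.999
= 15.9561 + 0.0065 + 0.0369 = 15.9995 amu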